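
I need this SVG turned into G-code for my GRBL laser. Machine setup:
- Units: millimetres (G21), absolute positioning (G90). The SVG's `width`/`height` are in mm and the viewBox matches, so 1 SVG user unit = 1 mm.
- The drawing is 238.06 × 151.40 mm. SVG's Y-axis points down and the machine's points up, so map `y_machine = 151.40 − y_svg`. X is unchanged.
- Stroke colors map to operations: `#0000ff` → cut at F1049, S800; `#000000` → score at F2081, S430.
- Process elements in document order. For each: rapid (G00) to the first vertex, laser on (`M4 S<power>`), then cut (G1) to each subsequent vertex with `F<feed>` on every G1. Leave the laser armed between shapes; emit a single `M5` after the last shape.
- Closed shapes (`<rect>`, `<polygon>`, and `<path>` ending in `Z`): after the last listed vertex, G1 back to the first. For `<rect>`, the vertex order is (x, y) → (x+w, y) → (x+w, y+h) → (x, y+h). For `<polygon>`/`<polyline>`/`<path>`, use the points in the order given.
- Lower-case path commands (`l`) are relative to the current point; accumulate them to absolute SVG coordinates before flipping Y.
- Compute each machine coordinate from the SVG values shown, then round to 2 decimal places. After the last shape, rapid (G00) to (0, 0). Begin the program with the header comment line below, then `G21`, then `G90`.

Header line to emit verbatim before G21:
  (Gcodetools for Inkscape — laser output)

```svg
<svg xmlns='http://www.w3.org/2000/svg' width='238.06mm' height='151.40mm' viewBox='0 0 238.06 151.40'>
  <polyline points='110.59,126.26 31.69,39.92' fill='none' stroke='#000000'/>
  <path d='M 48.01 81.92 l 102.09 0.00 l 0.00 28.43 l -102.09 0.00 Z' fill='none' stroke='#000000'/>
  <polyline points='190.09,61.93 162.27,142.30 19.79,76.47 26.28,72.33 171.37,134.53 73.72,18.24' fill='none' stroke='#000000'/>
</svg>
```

(Gcodetools for Inkscape — laser output)
G21
G90
G00 X110.59 Y25.14
M4 S430
G1 X31.69 Y111.48 F2081
G00 X48.01 Y69.48
M4 S430
G1 X150.10 Y69.48 F2081
G1 X150.10 Y41.05 F2081
G1 X48.01 Y41.05 F2081
G1 X48.01 Y69.48 F2081
G00 X190.09 Y89.47
M4 S430
G1 X162.27 Y9.10 F2081
G1 X19.79 Y74.93 F2081
G1 X26.28 Y79.07 F2081
G1 X171.37 Y16.87 F2081
G1 X73.72 Y133.16 F2081
M5
G00 X0.00 Y0.00

Since the viewBox matches the mm dimensions, user units are millimetres directly. The only transform is the Y-flip y_m = 151.40 − y_svg.

Shape 1 is a line segment drawn with `<polyline>`. Its stroke #000000 means score at S430, F2081. After flipping Y the toolpath is (110.59,25.14) → (31.69,111.48).

Shape 2 is a rectangle drawn with `<path>`. Its stroke #000000 means score at S430, F2081. After flipping Y the toolpath is (48.01,69.48) → (150.10,69.48) → (150.10,41.05) → (48.01,41.05) → (48.01,69.48), returning to the start.

Shape 3 is a open polyline drawn with `<polyline>`. Its stroke #000000 means score at S430, F2081. After flipping Y the toolpath is (190.09,89.47) → (162.27,9.10) → (19.79,74.93) → (26.28,79.07) → (171.37,16.87) → (73.72,133.16).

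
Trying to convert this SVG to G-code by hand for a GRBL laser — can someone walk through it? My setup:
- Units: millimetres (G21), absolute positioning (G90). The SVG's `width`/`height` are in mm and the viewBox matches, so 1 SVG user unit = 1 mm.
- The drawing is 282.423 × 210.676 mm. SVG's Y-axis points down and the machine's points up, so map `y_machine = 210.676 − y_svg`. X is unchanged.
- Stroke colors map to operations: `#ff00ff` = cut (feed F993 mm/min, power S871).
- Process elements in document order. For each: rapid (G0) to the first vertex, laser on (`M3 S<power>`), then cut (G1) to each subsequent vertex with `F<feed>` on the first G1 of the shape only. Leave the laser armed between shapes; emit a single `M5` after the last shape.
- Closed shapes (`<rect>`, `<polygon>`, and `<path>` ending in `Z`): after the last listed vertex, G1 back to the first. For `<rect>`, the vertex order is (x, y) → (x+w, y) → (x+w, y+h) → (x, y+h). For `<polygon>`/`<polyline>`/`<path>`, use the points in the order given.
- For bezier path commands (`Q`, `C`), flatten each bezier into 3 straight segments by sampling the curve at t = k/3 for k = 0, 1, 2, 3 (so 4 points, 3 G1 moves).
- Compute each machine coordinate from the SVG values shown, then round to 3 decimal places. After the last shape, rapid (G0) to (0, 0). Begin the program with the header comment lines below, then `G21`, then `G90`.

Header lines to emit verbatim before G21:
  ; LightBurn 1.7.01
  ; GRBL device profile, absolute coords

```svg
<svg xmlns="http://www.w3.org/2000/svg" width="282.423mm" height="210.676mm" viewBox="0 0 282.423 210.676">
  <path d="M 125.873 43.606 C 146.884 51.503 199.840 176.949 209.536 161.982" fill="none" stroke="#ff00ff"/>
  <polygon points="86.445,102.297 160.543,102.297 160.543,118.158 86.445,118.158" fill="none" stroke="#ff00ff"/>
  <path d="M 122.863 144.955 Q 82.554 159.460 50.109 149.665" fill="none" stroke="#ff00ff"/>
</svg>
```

; LightBurn 1.7.01
; GRBL device profile, absolute coords
G21
G90
G0 X125.873 Y167.070
M3 S871
G1 X154.747 Y129.544 F993
G1 X188.205 Y70.977
G1 X209.536 Y48.694
G0 X86.445 Y108.379
M3 S871
G1 X160.543 Y108.379 F993
G1 X160.543 Y92.518
G1 X86.445 Y92.518
G1 X86.445 Y108.379
G0 X122.863 Y65.721
M3 S871
G1 X96.864 Y58.751 F993
G1 X72.613 Y57.181
G1 X50.109 Y61.011
M5
G0 X0.000 Y0.000

viewBox `0 0 282.423 210.676` with mm width/height → 1 unit = 1 mm. Flip: y_m = 210.676 − y_svg.

**Shape 1** — `<path>` cubic bezier, stroke `#ff00ff` → cut (S871, F993). Control points (SVG): P0=(125.873,43.606), P1=(146.884,51.503), P2=(199.840,176.949), P3=(209.536,161.982); sampled at t=k/3. Machine vertices: (125.873,167.070) → (154.747,129.544) → (188.205,70.977) → (209.536,48.694). Open path.

**Shape 2** — `<polygon>` rectangle, stroke `#ff00ff` → cut (S871, F993). Machine vertices: (86.445,108.379) → (160.543,108.379) → (160.543,92.518) → (86.445,92.518) → (86.445,108.379). Closed: final G1 returns to the first vertex.

**Shape 3** — `<path>` quadratic bezier, stroke `#ff00ff` → cut (S871, F993). Control points (SVG): P0=(122.863,144.955), P1=(82.554,159.460), P2=(50.109,149.665); sampled at t=k/3. Machine vertices: (122.863,65.721) → (96.864,58.751) → (72.613,57.181) → (50.109,61.011). Open path.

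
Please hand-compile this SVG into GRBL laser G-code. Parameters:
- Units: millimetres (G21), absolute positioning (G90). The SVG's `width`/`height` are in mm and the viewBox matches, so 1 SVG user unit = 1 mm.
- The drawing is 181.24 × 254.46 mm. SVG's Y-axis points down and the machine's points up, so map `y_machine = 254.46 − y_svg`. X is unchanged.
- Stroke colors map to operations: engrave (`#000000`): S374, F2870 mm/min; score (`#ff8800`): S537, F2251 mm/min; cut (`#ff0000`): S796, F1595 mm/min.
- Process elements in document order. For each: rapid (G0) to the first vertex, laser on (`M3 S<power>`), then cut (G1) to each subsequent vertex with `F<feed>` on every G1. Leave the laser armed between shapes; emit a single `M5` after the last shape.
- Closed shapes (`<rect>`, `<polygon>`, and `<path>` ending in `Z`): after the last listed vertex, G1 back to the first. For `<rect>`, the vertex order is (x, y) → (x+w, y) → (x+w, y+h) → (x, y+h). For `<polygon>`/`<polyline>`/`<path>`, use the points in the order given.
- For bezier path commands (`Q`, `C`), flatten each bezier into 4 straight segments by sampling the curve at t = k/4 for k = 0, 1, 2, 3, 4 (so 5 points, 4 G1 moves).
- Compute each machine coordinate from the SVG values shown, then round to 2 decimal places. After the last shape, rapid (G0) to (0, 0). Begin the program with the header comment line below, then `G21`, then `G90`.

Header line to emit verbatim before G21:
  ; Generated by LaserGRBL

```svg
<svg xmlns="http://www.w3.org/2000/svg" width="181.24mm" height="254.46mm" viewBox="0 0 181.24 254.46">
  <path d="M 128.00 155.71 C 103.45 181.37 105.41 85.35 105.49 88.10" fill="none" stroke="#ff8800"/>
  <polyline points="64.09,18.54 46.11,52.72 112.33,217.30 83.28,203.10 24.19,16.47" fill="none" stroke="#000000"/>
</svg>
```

viewBox `0 0 181.24 254.46` with mm width/height → 1 unit = 1 mm. Flip: y_m = 254.46 − y_svg.

**Shape 1** — `<path>` cubic bezier, stroke `#ff8800` → score (S537, F2251). Control points (SVG): P0=(128.00,155.71), P1=(103.45,181.37), P2=(105.41,85.35), P3=(105.49,88.10); sampled at t=k/4. Machine vertices: (128.00,98.75) → (114.11,98.88) → (107.51,123.96) → (105.52,153.35) → (105.49,166.36). Open path.

**Shape 2** — `<polyline>` open polyline, stroke `#000000` → engrave (S374, F2870). Machine vertices: (64.09,235.92) → (46.11,201.74) → (112.33,37.16) → (83.28,51.36) → (24.19,237.99). Open path.

; Generated by LaserGRBL
G21
G90
G0 X128.00 Y98.75
M3 S537
G1 X114.11 Y98.88 F2251
G1 X107.51 Y123.96 F2251
G1 X105.52 Y153.35 F2251
G1 X105.49 Y166.36 F2251
G0 X64.09 Y235.92
M3 S374
G1 X46.11 Y201.74 F2870
G1 X112.33 Y37.16 F2870
G1 X83.28 Y51.36 F2870
G1 X24.19 Y237.99 F2870
M5
G0 X0.00 Y0.00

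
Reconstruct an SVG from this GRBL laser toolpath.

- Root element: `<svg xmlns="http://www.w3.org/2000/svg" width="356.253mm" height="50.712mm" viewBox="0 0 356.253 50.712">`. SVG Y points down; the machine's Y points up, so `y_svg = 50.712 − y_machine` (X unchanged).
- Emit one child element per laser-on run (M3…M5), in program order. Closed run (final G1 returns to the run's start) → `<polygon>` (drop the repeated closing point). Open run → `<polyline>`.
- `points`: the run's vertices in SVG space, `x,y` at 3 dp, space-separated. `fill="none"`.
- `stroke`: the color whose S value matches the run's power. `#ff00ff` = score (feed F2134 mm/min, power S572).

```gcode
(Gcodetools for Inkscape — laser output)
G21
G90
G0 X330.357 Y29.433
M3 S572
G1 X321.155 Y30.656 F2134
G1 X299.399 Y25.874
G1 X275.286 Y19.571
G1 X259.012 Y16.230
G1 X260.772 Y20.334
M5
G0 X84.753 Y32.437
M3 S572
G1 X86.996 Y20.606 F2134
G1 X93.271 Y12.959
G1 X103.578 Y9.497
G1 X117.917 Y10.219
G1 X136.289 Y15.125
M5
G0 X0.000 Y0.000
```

<svg xmlns="http://www.w3.org/2000/svg" width="356.253mm" height="50.712mm" viewBox="0 0 356.253 50.712">
  <polyline points="330.357,21.279 321.155,20.056 299.399,24.838 275.286,31.141 259.012,34.482 260.772,30.378" fill="none" stroke="#ff00ff"/>
  <polyline points="84.753,18.275 86.996,30.106 93.271,37.753 103.578,41.215 117.917,40.493 136.289,35.587" fill="none" stroke="#ff00ff"/>
</svg>

Each laser-on run becomes one SVG element. Flip Y back into SVG space with y_svg = 50.712 − y_machine. Every run uses S572, so all elements get stroke `#ff00ff` (score).

Run 1: The run is open, so emit a `<polyline>` with points (Y-flipped): 330.357,21.279 321.155,20.056 299.399,24.838 275.286,31.141 259.012,34.482 260.772,30.378.

Run 2: The run is open, so emit a `<polyline>` with points (Y-flipped): 84.753,18.275 86.996,30.106 93.271,37.753 103.578,41.215 117.917,40.493 136.289,35.587.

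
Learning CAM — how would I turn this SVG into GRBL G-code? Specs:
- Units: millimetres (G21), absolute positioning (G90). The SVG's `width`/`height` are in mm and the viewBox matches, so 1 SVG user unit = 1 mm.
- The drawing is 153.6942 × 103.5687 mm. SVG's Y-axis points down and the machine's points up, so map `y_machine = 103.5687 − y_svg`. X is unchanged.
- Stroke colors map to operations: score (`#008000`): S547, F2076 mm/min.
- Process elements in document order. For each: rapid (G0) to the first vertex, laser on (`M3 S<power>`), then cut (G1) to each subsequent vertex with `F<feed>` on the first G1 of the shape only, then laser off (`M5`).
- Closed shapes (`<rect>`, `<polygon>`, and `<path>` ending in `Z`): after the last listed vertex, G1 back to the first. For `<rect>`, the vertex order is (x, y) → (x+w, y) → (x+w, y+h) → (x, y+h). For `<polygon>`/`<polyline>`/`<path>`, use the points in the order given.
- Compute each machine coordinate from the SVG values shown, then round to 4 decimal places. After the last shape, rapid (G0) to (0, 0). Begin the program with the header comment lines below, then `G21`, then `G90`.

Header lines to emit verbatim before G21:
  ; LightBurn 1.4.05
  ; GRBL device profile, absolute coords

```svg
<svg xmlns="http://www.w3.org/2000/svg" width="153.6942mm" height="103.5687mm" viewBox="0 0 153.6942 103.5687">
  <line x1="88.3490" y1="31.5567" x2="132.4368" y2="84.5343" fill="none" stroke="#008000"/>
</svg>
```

Since the viewBox matches the mm dimensions, user units are millimetres directly. The only transform is the Y-flip y_m = 103.5687 − y_svg.

Shape 1 is a line segment drawn with `<line>`. Its stroke #008000 means score at S547, F2076. After flipping Y the toolpath is (88.3490,72.0120) → (132.4368,19.0344).

; LightBurn 1.4.05
; GRBL device profile, absolute coords
G21
G90
G0 X88.3490 Y72.0120
M3 S547
G1 X132.4368 Y19.0344 F2076
M5
G0 X0.0000 Y0.0000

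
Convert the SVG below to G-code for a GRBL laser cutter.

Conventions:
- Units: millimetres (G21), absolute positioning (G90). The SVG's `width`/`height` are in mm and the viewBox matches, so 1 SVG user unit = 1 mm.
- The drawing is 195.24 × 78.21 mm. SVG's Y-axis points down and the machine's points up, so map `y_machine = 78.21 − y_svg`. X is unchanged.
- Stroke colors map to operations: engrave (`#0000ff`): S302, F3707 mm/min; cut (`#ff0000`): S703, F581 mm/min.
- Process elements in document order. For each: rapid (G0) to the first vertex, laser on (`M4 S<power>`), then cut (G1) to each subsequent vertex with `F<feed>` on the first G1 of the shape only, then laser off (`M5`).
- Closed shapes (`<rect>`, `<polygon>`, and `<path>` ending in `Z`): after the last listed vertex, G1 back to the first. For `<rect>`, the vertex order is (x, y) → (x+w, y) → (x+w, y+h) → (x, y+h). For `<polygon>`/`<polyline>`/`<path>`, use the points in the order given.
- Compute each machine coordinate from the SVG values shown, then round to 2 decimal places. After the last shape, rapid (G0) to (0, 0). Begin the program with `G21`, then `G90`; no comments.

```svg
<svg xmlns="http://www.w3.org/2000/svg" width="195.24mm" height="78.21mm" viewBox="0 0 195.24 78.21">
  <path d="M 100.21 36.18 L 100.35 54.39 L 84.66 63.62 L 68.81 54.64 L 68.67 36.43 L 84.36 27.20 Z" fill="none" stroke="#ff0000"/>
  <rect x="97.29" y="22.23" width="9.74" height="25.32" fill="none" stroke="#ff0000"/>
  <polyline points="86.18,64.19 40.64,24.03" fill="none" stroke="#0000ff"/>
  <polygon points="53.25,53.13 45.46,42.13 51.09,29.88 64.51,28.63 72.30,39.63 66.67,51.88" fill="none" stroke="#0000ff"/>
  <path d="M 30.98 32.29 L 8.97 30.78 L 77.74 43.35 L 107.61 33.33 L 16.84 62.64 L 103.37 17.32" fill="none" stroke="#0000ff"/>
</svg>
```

1 u = 1 mm; y_m = 78.21 − y.

[1] `<path>` regular polygon, #ff0000→cut S703 F581: (100.21,42.03) → (100.35,23.82) → (84.66,14.59) → (68.81,23.57) → (68.67,41.78) → (84.36,51.01) → (100.21,42.03) (closed)

[2] `<rect>` rectangle, #ff0000→cut S703 F581: (97.29,55.98) → (107.03,55.98) → (107.03,30.66) → (97.29,30.66) → (97.29,55.98) (closed)

[3] `<polyline>` line segment, #0000ff→engrave S302 F3707: (86.18,14.02) → (40.64,54.18)

[4] `<polygon>` regular polygon, #0000ff→engrave S302 F3707: (53.25,25.08) → (45.46,36.08) → (51.09,48.33) → (64.51,49.58) → (72.30,38.58) → (66.67,26.33) → (53.25,25.08) (closed)

[5] `<path>` open polyline, #0000ff→engrave S302 F3707: (30.98,45.92) → (8.97,47.43) → (77.74,34.86) → (107.61,44.88) → (16.84,15.57) → (103.37,60.89)

G21
G90
G0 X100.21 Y42.03
M4 S703
G1 X100.35 Y23.82 F581
G1 X84.66 Y14.59
G1 X68.81 Y23.57
G1 X68.67 Y41.78
G1 X84.36 Y51.01
G1 X100.21 Y42.03
M5
G0 X97.29 Y55.98
M4 S703
G1 X107.03 Y55.98 F581
G1 X107.03 Y30.66
G1 X97.29 Y30.66
G1 X97.29 Y55.98
M5
G0 X86.18 Y14.02
M4 S302
G1 X40.64 Y54.18 F3707
M5
G0 X53.25 Y25.08
M4 S302
G1 X45.46 Y36.08 F3707
G1 X51.09 Y48.33
G1 X64.51 Y49.58
G1 X72.30 Y38.58
G1 X66.67 Y26.33
G1 X53.25 Y25.08
M5
G0 X30.98 Y45.92
M4 S302
G1 X8.97 Y47.43 F3707
G1 X77.74 Y34.86
G1 X107.61 Y44.88
G1 X16.84 Y15.57
G1 X103.37 Y60.89
M5
G0 X0.00 Y0.00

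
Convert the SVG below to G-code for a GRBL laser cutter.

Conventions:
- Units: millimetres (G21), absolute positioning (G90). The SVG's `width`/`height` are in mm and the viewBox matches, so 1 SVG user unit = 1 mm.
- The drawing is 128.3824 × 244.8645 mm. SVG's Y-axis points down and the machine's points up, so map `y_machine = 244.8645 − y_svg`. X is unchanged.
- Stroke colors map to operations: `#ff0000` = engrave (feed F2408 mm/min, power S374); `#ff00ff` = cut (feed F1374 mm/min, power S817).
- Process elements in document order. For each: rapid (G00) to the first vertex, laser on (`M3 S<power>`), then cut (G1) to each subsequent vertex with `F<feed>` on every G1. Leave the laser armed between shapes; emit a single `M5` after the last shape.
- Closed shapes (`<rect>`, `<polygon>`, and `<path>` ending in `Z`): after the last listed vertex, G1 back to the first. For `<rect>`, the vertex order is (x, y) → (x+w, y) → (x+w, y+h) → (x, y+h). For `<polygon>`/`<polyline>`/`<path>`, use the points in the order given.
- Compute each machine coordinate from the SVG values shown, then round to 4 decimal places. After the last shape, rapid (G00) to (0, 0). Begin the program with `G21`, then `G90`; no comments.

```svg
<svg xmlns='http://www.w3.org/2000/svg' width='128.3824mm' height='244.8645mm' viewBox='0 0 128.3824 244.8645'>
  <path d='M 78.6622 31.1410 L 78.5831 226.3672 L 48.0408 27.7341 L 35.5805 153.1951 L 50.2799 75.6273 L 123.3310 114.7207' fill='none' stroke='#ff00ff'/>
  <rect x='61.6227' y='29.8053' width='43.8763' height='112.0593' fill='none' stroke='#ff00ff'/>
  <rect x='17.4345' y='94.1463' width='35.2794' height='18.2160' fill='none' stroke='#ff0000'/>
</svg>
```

viewBox `0 0 128.3824 244.8645` with mm width/height → 1 unit = 1 mm. Flip: y_m = 244.8645 − y_svg.

**Shape 1** — `<path>` open polyline, stroke `#ff00ff` → cut (S817, F1374). Machine vertices: (78.6622,213.7235) → (78.5831,18.4973) → (48.0408,217.1304) → (35.5805,91.6694) → (50.2799,169.2372) → (123.3310,130.1438). Open path.

**Shape 2** — `<rect>` rectangle, stroke `#ff00ff` → cut (S817, F1374). Machine vertices: (61.6227,215.0592) → (105.4990,215.0592) → (105.4990,102.9999) → (61.6227,102.9999) → (61.6227,215.0592). Closed: final G1 returns to the first vertex.

**Shape 3** — `<rect>` rectangle, stroke `#ff0000` → engrave (S374, F2408). Machine vertices: (17.4345,150.7182) → (52.7139,150.7182) → (52.7139,132.5022) → (17.4345,132.5022) → (17.4345,150.7182). Closed: final G1 returns to the first vertex.

G21
G90
G00 X78.6622 Y213.7235
M3 S817
G1 X78.5831 Y18.4973 F1374
G1 X48.0408 Y217.1304 F1374
G1 X35.5805 Y91.6694 F1374
G1 X50.2799 Y169.2372 F1374
G1 X123.3310 Y130.1438 F1374
G00 X61.6227 Y215.0592
M3 S817
G1 X105.4990 Y215.0592 F1374
G1 X105.4990 Y102.9999 F1374
G1 X61.6227 Y102.9999 F1374
G1 X61.6227 Y215.0592 F1374
G00 X17.4345 Y150.7182
M3 S374
G1 X52.7139 Y150.7182 F2408
G1 X52.7139 Y132.5022 F2408
G1 X17.4345 Y132.5022 F2408
G1 X17.4345 Y150.7182 F2408
M5
G00 X0.0000 Y0.0000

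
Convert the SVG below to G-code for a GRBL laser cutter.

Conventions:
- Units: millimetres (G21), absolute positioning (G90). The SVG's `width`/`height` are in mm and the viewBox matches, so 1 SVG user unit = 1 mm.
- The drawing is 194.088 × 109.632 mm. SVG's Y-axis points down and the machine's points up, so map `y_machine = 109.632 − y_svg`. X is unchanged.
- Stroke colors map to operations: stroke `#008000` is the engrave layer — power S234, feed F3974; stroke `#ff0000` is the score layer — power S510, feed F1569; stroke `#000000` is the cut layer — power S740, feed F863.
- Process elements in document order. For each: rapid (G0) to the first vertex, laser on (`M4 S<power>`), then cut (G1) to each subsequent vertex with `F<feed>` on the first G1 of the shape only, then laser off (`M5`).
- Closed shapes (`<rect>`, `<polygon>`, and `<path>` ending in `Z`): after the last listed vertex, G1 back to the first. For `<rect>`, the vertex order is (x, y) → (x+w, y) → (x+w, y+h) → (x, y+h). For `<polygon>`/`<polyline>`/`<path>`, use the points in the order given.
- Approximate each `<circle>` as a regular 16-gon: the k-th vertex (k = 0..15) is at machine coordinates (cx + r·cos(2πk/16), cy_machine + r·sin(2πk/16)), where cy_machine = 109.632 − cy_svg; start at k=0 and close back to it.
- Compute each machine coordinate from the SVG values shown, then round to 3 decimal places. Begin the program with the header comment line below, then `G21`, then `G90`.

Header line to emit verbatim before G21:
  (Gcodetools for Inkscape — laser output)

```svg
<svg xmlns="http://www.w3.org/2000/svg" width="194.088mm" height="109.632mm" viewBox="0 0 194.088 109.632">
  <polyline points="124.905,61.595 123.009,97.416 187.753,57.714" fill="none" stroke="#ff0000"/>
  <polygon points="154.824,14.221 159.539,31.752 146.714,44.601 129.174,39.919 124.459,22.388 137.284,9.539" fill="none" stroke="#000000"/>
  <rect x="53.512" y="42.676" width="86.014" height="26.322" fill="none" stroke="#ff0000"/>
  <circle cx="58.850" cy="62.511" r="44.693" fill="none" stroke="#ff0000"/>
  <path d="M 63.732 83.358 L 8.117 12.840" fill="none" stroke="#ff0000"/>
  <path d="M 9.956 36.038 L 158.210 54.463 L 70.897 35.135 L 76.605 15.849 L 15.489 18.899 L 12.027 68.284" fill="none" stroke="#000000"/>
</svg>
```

(Gcodetools for Inkscape — laser output)
G21
G90
G0 X124.905 Y48.037
M4 S510
G1 X123.009 Y12.216 F1569
G1 X187.753 Y51.918
M5
G0 X154.824 Y95.411
M4 S740
G1 X159.539 Y77.880 F863
G1 X146.714 Y65.031
G1 X129.174 Y69.713
G1 X124.459 Y87.244
G1 X137.284 Y100.093
G1 X154.824 Y95.411
M5
G0 X53.512 Y66.956
M4 S510
G1 X139.526 Y66.956 F1569
G1 X139.526 Y40.634
G1 X53.512 Y40.634
G1 X53.512 Y66.956
M5
G0 X103.543 Y47.121
M4 S510
G1 X100.141 Y64.224 F1569
G1 X90.453 Y78.724
G1 X75.953 Y88.412
G1 X58.850 Y91.814
G1 X41.747 Y88.412
G1 X27.247 Y78.724
G1 X17.559 Y64.224
G1 X14.157 Y47.121
G1 X17.559 Y30.018
G1 X27.247 Y15.518
G1 X41.747 Y5.830
G1 X58.850 Y2.428
G1 X75.953 Y5.830
G1 X90.453 Y15.518
G1 X100.141 Y30.018
G1 X103.543 Y47.121
M5
G0 X63.732 Y26.274
M4 S510
G1 X8.117 Y96.792 F1569
M5
G0 X9.956 Y73.594
M4 S740
G1 X158.210 Y55.169 F863
G1 X70.897 Y74.497
G1 X76.605 Y93.783
G1 X15.489 Y90.733
G1 X12.027 Y41.348
M5

1 u = 1 mm; y_m = 109.632 − y.

[1] `<polyline>` open polyline, #ff0000→score S510 F1569: (124.905,48.037) → (123.009,12.216) → (187.753,51.918)

[2] `<polygon>` regular polygon, #000000→cut S740 F863: (154.824,95.411) → (159.539,77.880) → (146.714,65.031) → (129.174,69.713) → (124.459,87.244) → (137.284,100.093) → (154.824,95.411) (closed)

[3] `<rect>` rectangle, #ff0000→score S510 F1569: (53.512,66.956) → (139.526,66.956) → (139.526,40.634) → (53.512,40.634) → (53.512,66.956) (closed)

[4] `<circle>` circle, #ff0000→score S510 F1569: (103.543,47.121) → (100.141,64.224) → (90.453,78.724) → (75.953,88.412) → (58.850,91.814) → (41.747,88.412) → (27.247,78.724) → (17.559,64.224) → (14.157,47.121) → (17.559,30.018) → (27.247,15.518) → (41.747,5.830) → (58.850,2.428) → (75.953,5.830) → (90.453,15.518) → (100.141,30.018) → (103.543,47.121) (closed)

[5] `<path>` line segment, #ff0000→score S510 F1569: (63.732,26.274) → (8.117,96.792)

[6] `<path>` open polyline, #000000→cut S740 F863: (9.956,73.594) → (158.210,55.169) → (70.897,74.497) → (76.605,93.783) → (15.489,90.733) → (12.027,41.348)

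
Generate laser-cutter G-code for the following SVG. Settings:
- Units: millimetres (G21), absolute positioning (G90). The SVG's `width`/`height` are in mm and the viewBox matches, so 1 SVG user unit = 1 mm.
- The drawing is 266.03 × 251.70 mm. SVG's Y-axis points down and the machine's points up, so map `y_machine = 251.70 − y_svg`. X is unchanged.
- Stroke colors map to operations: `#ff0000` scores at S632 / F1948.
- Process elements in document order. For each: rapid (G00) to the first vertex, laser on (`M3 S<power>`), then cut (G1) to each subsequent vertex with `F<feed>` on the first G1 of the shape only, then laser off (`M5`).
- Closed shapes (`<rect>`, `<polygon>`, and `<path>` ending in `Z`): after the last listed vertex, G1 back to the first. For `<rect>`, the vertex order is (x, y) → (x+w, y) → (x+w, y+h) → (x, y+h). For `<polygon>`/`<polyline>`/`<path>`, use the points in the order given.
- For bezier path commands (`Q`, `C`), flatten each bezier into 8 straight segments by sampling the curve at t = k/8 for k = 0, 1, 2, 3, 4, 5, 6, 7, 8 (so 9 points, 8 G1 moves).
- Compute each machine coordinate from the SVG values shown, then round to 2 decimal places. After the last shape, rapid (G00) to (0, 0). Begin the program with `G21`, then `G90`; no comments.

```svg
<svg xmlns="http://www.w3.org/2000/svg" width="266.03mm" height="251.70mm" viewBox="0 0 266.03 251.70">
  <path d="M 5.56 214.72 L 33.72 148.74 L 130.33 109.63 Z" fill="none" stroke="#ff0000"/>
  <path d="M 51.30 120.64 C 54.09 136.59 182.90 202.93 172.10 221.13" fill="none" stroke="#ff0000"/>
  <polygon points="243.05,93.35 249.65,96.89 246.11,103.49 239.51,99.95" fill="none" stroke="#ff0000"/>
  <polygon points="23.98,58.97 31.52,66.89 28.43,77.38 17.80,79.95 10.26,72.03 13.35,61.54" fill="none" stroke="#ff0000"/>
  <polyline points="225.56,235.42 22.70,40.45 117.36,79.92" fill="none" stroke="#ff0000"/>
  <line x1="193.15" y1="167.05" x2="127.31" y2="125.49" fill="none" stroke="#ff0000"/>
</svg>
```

G21
G90
G00 X5.56 Y36.98
M3 S632
G1 X33.72 Y102.96 F1948
G1 X130.33 Y142.07
G1 X5.56 Y36.98
M5
G00 X51.30 Y131.06
M3 S632
G1 X57.73 Y122.91 F1948
G1 X72.87 Y111.19
G1 X93.60 Y97.05
G1 X116.80 Y81.66
G1 X139.36 Y66.16
G1 X158.17 Y51.71
G1 X170.12 Y39.46
G1 X172.10 Y30.57
M5
G00 X243.05 Y158.35
M3 S632
G1 X249.65 Y154.81 F1948
G1 X246.11 Y148.21
G1 X239.51 Y151.75
G1 X243.05 Y158.35
M5
G00 X23.98 Y192.73
M3 S632
G1 X31.52 Y184.81 F1948
G1 X28.43 Y174.32
G1 X17.80 Y171.75
G1 X10.26 Y179.67
G1 X13.35 Y190.16
G1 X23.98 Y192.73
M5
G00 X225.56 Y16.28
M3 S632
G1 X22.70 Y211.25 F1948
G1 X117.36 Y171.78
M5
G00 X193.15 Y84.65
M3 S632
G1 X127.31 Y126.21 F1948
M5
G00 X0.00 Y0.00

1 u = 1 mm; y_m = 251.70 − y.

[1] `<path>` closed polygon, #ff0000→score S632 F1948: (5.56,36.98) → (33.72,102.96) → (130.33,142.07) → (5.56,36.98) (closed)

[2] `<path>` cubic bezier, #ff0000→score S632 F1948: (51.30,131.06) → (57.73,122.91) → (72.87,111.19) → (93.60,97.05) → (116.80,81.66) → (139.36,66.16) → (158.17,51.71) → (170.12,39.46) → (172.10,30.57)

[3] `<polygon>` regular polygon, #ff0000→score S632 F1948: (243.05,158.35) → (249.65,154.81) → (246.11,148.21) → (239.51,151.75) → (243.05,158.35) (closed)

[4] `<polygon>` regular polygon, #ff0000→score S632 F1948: (23.98,192.73) → (31.52,184.81) → (28.43,174.32) → (17.80,171.75) → (10.26,179.67) → (13.35,190.16) → (23.98,192.73) (closed)

[5] `<polyline>` open polyline, #ff0000→score S632 F1948: (225.56,16.28) → (22.70,211.25) → (117.36,171.78)

[6] `<line>` line segment, #ff0000→score S632 F1948: (193.15,84.65) → (127.31,126.21)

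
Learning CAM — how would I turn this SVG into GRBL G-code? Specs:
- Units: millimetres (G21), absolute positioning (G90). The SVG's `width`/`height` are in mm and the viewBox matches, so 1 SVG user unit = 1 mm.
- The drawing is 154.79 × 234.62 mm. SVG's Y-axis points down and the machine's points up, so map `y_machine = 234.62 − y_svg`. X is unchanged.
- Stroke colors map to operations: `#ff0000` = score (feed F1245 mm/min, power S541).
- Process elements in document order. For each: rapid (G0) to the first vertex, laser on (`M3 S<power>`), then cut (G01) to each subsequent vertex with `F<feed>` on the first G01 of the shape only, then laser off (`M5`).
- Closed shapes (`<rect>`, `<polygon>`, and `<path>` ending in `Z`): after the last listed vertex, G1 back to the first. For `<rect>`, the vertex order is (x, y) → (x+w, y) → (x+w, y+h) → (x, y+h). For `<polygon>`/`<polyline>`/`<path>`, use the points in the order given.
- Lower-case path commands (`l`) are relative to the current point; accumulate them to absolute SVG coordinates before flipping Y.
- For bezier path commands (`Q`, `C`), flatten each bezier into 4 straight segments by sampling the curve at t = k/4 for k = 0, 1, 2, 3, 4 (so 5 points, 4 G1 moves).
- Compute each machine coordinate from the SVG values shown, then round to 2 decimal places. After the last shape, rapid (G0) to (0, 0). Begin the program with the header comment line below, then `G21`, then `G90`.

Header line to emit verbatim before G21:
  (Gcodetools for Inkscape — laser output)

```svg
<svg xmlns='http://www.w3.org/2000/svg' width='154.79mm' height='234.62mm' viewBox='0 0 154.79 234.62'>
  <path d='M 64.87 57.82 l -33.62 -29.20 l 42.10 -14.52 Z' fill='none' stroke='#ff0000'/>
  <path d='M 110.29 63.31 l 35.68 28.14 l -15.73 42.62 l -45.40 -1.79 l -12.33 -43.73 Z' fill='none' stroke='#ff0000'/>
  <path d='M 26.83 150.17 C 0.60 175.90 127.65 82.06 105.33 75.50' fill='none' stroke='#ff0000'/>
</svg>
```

viewBox `0 0 154.79 234.62` with mm width/height → 1 unit = 1 mm. Flip: y_m = 234.62 − y_svg.

**Shape 1** — `<path>` regular polygon, stroke `#ff0000` → score (S541, F1245). Machine vertices: (64.87,176.80) → (31.25,206.00) → (73.35,220.52) → (64.87,176.80). Closed: final G1 returns to the first vertex.

**Shape 2** — `<path>` regular polygon, stroke `#ff0000` → score (S541, F1245). Machine vertices: (110.29,171.31) → (145.97,143.17) → (130.24,100.55) → (84.84,102.34) → (72.51,146.07) → (110.29,171.31). Closed: final G1 returns to the first vertex.

**Shape 3** — `<path>` cubic bezier, stroke `#ff0000` → score (S541, F1245). Control points (SVG): P0=(26.83,150.17), P1=(0.60,175.90), P2=(127.65,82.06), P3=(105.33,75.50); sampled at t=k/4. Machine vertices: (26.83,84.45) → (31.17,84.34) → (64.61,109.68) → (98.79,141.07) → (105.33,159.12). Open path.

(Gcodetools for Inkscape — laser output)
G21
G90
G0 X64.87 Y176.80
M3 S541
G01 X31.25 Y206.00 F1245
G01 X73.35 Y220.52
G01 X64.87 Y176.80
M5
G0 X110.29 Y171.31
M3 S541
G01 X145.97 Y143.17 F1245
G01 X130.24 Y100.55
G01 X84.84 Y102.34
G01 X72.51 Y146.07
G01 X110.29 Y171.31
M5
G0 X26.83 Y84.45
M3 S541
G01 X31.17 Y84.34 F1245
G01 X64.61 Y109.68
G01 X98.79 Y141.07
G01 X105.33 Y159.12
M5
G0 X0.00 Y0.00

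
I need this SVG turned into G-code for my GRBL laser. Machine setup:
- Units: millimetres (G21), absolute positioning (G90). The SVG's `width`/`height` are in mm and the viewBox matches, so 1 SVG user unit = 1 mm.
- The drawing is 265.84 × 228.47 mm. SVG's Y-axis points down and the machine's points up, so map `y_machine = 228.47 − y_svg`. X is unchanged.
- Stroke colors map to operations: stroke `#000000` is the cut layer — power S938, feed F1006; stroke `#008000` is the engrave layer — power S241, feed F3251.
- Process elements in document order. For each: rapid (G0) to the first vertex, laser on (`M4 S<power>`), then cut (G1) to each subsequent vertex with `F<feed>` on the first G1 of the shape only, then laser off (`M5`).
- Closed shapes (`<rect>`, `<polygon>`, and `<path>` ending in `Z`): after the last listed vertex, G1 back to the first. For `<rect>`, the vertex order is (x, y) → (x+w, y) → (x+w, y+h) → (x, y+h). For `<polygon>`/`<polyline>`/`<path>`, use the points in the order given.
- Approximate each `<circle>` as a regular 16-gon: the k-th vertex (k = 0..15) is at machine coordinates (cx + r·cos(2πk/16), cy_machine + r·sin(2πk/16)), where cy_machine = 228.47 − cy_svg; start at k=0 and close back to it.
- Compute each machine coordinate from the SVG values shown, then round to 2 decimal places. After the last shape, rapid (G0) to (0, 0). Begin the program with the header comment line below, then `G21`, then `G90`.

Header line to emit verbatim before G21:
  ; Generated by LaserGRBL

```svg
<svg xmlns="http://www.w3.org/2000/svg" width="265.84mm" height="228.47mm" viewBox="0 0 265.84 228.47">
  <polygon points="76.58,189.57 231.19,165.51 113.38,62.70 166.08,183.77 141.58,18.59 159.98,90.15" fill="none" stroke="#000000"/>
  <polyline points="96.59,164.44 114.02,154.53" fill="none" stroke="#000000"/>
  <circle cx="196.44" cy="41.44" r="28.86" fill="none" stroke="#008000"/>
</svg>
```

; Generated by LaserGRBL
G21
G90
G0 X76.58 Y38.90
M4 S938
G1 X231.19 Y62.96 F1006
G1 X113.38 Y165.77
G1 X166.08 Y44.70
G1 X141.58 Y209.88
G1 X159.98 Y138.32
G1 X76.58 Y38.90
M5
G0 X96.59 Y64.03
M4 S938
G1 X114.02 Y73.94 F1006
M5
G0 X225.30 Y187.03
M4 S241
G1 X223.10 Y198.07 F3251
G1 X216.85 Y207.44
G1 X207.48 Y213.69
G1 X196.44 Y215.89
G1 X185.40 Y213.69
G1 X176.03 Y207.44
G1 X169.78 Y198.07
G1 X167.58 Y187.03
G1 X169.78 Y175.99
G1 X176.03 Y166.62
G1 X185.40 Y160.37
G1 X196.44 Y158.17
G1 X207.48 Y160.37
G1 X216.85 Y166.62
G1 X223.10 Y175.99
G1 X225.30 Y187.03
M5
G0 X0.00 Y0.00

viewBox `0 0 265.84 228.47` with mm width/height → 1 unit = 1 mm. Flip: y_m = 228.47 − y_svg.

**Shape 1** — `<polygon>` closed polygon, stroke `#000000` → cut (S938, F1006). Machine vertices: (76.58,38.90) → (231.19,62.96) → (113.38,165.77) → (166.08,44.70) → (141.58,209.88) → (159.98,138.32) → (76.58,38.90). Closed: final G1 returns to the first vertex.

**Shape 2** — `<polyline>` line segment, stroke `#000000` → cut (S938, F1006). Machine vertices: (96.59,64.03) → (114.02,73.94). Open path.

**Shape 3** — `<circle>` circle, stroke `#008000` → engrave (S241, F3251). Machine vertices: (225.30,187.03) → (223.10,198.07) → (216.85,207.44) → (207.48,213.69) → (196.44,215.89) → (185.40,213.69) → (176.03,207.44) → (169.78,198.07) → (167.58,187.03) → (169.78,175.99) → (176.03,166.62) → (185.40,160.37) → (196.44,158.17) → (207.48,160.37) → (216.85,166.62) → (223.10,175.99) → (225.30,187.03). Closed: final G1 returns to the first vertex.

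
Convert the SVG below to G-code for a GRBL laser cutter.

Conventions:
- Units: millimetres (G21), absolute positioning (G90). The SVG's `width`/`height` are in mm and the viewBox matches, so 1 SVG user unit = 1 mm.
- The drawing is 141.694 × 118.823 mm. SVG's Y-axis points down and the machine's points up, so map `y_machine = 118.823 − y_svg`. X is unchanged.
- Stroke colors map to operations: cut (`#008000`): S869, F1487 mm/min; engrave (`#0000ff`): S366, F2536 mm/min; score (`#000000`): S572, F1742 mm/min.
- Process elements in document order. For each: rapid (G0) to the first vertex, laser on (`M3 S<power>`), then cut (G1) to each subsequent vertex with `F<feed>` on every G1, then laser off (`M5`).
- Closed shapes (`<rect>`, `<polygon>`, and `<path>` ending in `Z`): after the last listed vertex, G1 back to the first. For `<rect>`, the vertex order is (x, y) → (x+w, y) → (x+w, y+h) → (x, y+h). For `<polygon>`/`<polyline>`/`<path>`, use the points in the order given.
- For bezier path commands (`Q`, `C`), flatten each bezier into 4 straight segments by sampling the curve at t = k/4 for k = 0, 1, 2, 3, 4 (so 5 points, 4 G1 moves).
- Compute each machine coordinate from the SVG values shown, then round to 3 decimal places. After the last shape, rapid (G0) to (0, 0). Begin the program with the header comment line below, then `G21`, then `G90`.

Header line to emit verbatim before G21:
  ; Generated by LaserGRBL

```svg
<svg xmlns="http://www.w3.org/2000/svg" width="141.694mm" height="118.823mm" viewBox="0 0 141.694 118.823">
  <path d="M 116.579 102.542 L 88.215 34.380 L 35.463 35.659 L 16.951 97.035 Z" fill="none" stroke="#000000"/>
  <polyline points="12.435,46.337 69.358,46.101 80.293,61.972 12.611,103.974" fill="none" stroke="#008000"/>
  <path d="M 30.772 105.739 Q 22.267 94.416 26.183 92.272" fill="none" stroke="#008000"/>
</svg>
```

; Generated by LaserGRBL
G21
G90
G0 X116.579 Y16.281
M3 S572
G1 X88.215 Y84.443 F1742
G1 X35.463 Y83.164 F1742
G1 X16.951 Y21.788 F1742
G1 X116.579 Y16.281 F1742
M5
G0 X12.435 Y72.486
M3 S869
G1 X69.358 Y72.722 F1487
G1 X80.293 Y56.851 F1487
G1 X12.611 Y14.849 F1487
M5
G0 X30.772 Y13.084
M3 S869
G1 X27.296 Y18.172 F1487
G1 X25.372 Y22.112 F1487
G1 X25.001 Y24.905 F1487
G1 X26.183 Y26.551 F1487
M5
G0 X0.000 Y0.000

viewBox `0 0 141.694 118.823` with mm width/height → 1 unit = 1 mm. Flip: y_m = 118.823 − y_svg.

**Shape 1** — `<path>` closed polygon, stroke `#000000` → score (S572, F1742). Machine vertices: (116.579,16.281) → (88.215,84.443) → (35.463,83.164) → (16.951,21.788) → (116.579,16.281). Closed: final G1 returns to the first vertex.

**Shape 2** — `<polyline>` open polyline, stroke `#008000` → cut (S869, F1487). Machine vertices: (12.435,72.486) → (69.358,72.722) → (80.293,56.851) → (12.611,14.849). Open path.

**Shape 3** — `<path>` quadratic bezier, stroke `#008000` → cut (S869, F1487). Control points (SVG): P0=(30.772,105.739), P1=(22.267,94.416), P2=(26.183,92.272); sampled at t=k/4. Machine vertices: (30.772,13.084) → (27.296,18.172) → (25.372,22.112) → (25.001,24.905) → (26.183,26.551). Open path.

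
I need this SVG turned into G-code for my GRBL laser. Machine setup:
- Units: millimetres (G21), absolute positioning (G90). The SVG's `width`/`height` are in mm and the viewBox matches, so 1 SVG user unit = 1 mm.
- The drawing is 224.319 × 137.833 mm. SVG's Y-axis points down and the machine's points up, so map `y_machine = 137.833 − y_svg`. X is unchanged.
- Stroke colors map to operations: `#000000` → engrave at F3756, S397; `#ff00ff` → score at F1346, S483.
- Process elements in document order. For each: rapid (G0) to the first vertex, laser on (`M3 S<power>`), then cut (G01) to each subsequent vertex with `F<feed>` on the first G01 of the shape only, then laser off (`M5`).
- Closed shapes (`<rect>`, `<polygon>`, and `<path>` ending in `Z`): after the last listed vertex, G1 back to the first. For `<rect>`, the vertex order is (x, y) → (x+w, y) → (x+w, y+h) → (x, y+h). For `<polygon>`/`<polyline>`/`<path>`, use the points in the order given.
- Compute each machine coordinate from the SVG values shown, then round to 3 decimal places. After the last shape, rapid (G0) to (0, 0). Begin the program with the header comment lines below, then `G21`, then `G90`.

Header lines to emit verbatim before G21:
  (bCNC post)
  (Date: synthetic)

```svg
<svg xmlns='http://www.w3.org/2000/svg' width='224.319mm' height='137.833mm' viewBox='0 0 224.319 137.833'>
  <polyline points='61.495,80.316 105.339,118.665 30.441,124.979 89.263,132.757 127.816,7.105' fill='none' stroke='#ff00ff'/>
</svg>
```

(bCNC post)
(Date: synthetic)
G21
G90
G0 X61.495 Y57.517
M3 S483
G01 X105.339 Y19.168 F1346
G01 X30.441 Y12.854
G01 X89.263 Y5.076
G01 X127.816 Y130.728
M5
G0 X0.000 Y0.000

1 u = 1 mm; y_m = 137.833 − y.

[1] `<polyline>` open polyline, #ff00ff→score S483 F1346: (61.495,57.517) → (105.339,19.168) → (30.441,12.854) → (89.263,5.076) → (127.816,130.728)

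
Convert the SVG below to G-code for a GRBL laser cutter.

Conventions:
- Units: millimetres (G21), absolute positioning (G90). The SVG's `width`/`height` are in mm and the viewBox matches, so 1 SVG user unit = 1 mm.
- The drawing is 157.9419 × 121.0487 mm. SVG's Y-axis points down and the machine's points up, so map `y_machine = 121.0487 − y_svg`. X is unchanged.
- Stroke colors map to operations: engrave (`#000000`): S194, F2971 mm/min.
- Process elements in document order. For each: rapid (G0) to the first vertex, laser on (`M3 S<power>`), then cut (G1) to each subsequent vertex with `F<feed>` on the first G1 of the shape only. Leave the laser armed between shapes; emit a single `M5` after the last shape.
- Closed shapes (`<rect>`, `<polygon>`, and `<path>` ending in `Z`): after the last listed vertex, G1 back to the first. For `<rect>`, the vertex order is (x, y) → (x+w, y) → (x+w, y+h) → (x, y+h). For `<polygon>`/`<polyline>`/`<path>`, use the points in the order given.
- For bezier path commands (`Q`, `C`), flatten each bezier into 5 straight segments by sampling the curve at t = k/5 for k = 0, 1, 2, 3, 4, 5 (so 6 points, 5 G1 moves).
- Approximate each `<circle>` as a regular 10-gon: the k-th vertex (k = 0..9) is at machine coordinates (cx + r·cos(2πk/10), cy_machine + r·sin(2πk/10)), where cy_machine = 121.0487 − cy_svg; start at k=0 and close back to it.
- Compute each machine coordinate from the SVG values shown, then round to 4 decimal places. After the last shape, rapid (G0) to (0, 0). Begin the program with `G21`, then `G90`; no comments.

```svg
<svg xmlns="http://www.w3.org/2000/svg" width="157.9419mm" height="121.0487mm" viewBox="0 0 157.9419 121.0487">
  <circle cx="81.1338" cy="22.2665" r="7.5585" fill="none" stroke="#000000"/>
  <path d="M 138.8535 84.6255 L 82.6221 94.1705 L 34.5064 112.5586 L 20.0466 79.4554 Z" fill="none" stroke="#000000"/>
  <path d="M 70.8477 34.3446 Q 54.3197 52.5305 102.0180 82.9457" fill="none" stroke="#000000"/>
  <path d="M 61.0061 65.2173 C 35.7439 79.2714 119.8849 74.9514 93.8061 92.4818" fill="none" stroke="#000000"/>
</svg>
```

G21
G90
G0 X88.6923 Y98.7822
M3 S194
G1 X87.2488 Y103.2250 F2971
G1 X83.4695 Y105.9708
G1 X78.7981 Y105.9708
G1 X75.0188 Y103.2250
G1 X73.5753 Y98.7822
G1 X75.0188 Y94.3394
G1 X78.7981 Y91.5936
G1 X83.4695 Y91.5936
G1 X87.2488 Y94.3394
G1 X88.6923 Y98.7822
G0 X138.8535 Y36.4232
M3 S194
G1 X82.6221 Y26.8782 F2971
G1 X34.5064 Y8.4901
G1 X20.0466 Y41.5933
G1 X138.8535 Y36.4232
G0 X70.8477 Y86.7041
M3 S194
G1 X66.8056 Y78.9406 F2971
G1 X67.9015 Y70.1987
G1 X74.1356 Y60.4785
G1 X85.5077 Y49.7799
G1 X102.0180 Y38.1030
G0 X61.0061 Y55.8314
M3 S194
G1 X57.2202 Y49.2820 F2971
G1 X69.1491 Y45.2117
G1 X86.2510 Y41.6896
G1 X97.9840 Y36.7849
G1 X93.8061 Y28.5669
M5
G0 X0.0000 Y0.0000

1 u = 1 mm; y_m = 121.0487 − y.

[1] `<circle>` circle, #000000→engrave S194 F2971: (88.6923,98.7822) → (87.2488,103.2250) → (83.4695,105.9708) → (78.7981,105.9708) → (75.0188,103.2250) → (73.5753,98.7822) → (75.0188,94.3394) → (78.7981,91.5936) → (83.4695,91.5936) → (87.2488,94.3394) → (88.6923,98.7822) (closed)

[2] `<path>` closed polygon, #000000→engrave S194 F2971: (138.8535,36.4232) → (82.6221,26.8782) → (34.5064,8.4901) → (20.0466,41.5933) → (138.8535,36.4232) (closed)

[3] `<path>` quadratic bezier, #000000→engrave S194 F2971: (70.8477,86.7041) → (66.8056,78.9406) → (67.9015,70.1987) → (74.1356,60.4785) → (85.5077,49.7799) → (102.0180,38.1030)

[4] `<path>` cubic bezier, #000000→engrave S194 F2971: (61.0061,55.8314) → (57.2202,49.2820) → (69.1491,45.2117) → (86.2510,41.6896) → (97.9840,36.7849) → (93.8061,28.5669)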